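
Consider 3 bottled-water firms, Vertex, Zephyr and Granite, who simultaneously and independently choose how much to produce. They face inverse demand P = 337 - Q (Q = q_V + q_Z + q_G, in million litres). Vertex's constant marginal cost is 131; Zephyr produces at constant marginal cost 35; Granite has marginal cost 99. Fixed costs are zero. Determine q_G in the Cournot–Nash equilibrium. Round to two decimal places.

51.50

Vertex's profit: π_V = (337 - Q)q_V - (131q_V). Setting ∂π_V/∂q_V = 0: 206 - 2q_V - (q_Z + q_G) = 0.
Zephyr's first-order condition: 302 - 2q_Z - (q_V + q_G) = 0.
Granite's profit: π_G = (337 - Q)q_G - (99q_G). Setting ∂π_G/∂q_G = 0: 238 - 2q_G - (q_V + q_Z) = 0.
Adding the 3 conditions: 746 − 2Q − 2Q = 0, i.e. Q = 373/2.
Back-substituting: q_V = (206 − 373/2) = 39/2, q_Z = (302 − 373/2) = 231/2, q_G = (238 − 373/2) = 103/2.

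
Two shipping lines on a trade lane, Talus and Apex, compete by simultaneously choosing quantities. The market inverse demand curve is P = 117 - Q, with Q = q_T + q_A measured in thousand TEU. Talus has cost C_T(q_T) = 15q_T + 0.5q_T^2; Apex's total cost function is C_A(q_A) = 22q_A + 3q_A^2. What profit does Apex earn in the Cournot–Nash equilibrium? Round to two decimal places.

253.22

Talus's profit: π_T = (117 - Q)q_T - (15q_T + (1/2)q_T²). Setting ∂π_T/∂q_T = 0: 102 - 3q_T - (q_A) = 0.
Apex's first-order condition: 95 - 8q_A - (q_T) = 0.
Best responses: q_T = (102 - q_A)/3, q_A = (95 - q_T)/8.
Substituting one into the other gives q_T = 721/23 and q_A = 183/23.
Price P = 117 - 904/23 = 1787/23.
Apex's profit: (1787/23)·(183/23) - 22·(183/23) - 3(183/23)² = 253.2250.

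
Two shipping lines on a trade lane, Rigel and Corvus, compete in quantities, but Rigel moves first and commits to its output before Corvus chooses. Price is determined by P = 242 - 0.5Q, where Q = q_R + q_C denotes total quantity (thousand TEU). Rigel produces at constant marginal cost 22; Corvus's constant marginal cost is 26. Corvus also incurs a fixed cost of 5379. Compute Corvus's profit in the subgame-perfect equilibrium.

29

The follower Corvus best-responds to any q_R: π_C = (242 - 0.5Q)q_C - 26q_C.
Setting the follower's marginal profit to zero, 216 - (1/2)q_R - q_C = 0, i.e. q_C = (216 - (1/2)q_R).
Rigel substitutes q_C(q_R) into its own profit: π_R = q_R(242 - (1/2)q_R - (216 - (1/2)q_R)/2) - 22q_R = (134 - (1/4)q_R)q_R - 22q_R.
Maximising: ∂π_R/∂q_R = 112 - (1/2)q_R = 0, giving q_R = 224.
Then q_C = (216 - (1/2)·224) = 104.
Price P = 242 - (1/2)·328 = 78.
Corvus's profit: (78 - 26)·104 - 5379 = 29.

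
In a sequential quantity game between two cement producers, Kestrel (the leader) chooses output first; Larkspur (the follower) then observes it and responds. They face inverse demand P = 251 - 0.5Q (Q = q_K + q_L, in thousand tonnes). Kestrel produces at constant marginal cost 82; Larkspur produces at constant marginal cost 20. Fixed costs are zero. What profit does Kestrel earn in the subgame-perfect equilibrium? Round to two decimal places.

2862.25

Solve by backward induction. Given q_K, the follower Larkspur maximises π_L = (251 - (1/2)q_K - (1/2)q_L)q_L - 20q_L.
Follower FOC: 231 - (1/2)q_K - q_L = 0, so q_L(q_K) = (231 - (1/2)q_K).
Kestrel substitutes q_L(q_K) into its own profit: π_K = q_K(251 - (1/2)q_K - (231 - (1/2)q_K)/2) - 82q_K = (271/2 - (1/4)q_K)q_K - 82q_K.
Maximising: ∂π_K/∂q_K = 107/2 - (1/2)q_K = 0, giving q_K = 107.
Then q_L = (231 - (1/2)·107) = 355/2.
Price P = 251 - (1/2)·(569/2) = 435/4.
Kestrel's profit: (435/4 - 82)·107 = 2862.2500.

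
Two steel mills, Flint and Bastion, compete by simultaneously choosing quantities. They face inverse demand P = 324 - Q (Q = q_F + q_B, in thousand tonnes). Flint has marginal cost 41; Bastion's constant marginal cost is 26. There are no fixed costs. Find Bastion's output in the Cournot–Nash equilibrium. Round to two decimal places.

Flint's profit: π_F = (324 - Q)q_F - (41q_F). Setting ∂π_F/∂q_F = 0: 283 - 2q_F - (q_B) = 0.
Bastion's first-order condition: 298 - 2q_B - (q_F) = 0.
So q_F = (283 - q_B)/2 and q_B = (298 - q_F)/2.
Substituting one into the other gives q_F = 268/3 and q_B = 313/3.

104.33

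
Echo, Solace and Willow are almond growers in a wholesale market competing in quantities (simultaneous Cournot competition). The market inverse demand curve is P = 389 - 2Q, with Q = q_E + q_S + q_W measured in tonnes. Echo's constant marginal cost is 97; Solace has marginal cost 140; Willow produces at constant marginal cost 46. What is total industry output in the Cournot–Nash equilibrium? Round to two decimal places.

Echo's profit: π_E = (389 - 2Q)q_E - (97q_E). Setting ∂π_E/∂q_E = 0: 292 - 4q_E - 2(q_S + q_W) = 0.
Solace's first-order condition: 249 - 4q_S - 2(q_E + q_W) = 0.
Willow's first-order condition: 343 - 4q_W - 2(q_E + q_S) = 0.
Adding the 3 conditions: 884 − 4Q − 4Q = 0, i.e. Q = 221/2.
Back-substituting: q_E = (292 − 221)/2 = 71/2, q_S = (249 − 221)/2 = 14, q_W = (343 − 221)/2 = 61.
Total output Q = 71/2 + 14 + 61 = 221/2.

110.50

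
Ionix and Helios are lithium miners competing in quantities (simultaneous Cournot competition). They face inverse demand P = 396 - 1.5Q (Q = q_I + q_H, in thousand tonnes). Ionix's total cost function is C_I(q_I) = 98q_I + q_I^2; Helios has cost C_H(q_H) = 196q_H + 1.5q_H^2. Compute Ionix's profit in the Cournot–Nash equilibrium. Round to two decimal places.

7188.20

Ionix's profit: π_I = (396 - 1.5Q)q_I - (98q_I + q_I²). Setting ∂π_I/∂q_I = 0: 298 - 5q_I - (3/2)(q_H) = 0.
Helios's first-order condition: 200 - 6q_H - (3/2)(q_I) = 0.
So q_I = (298 - (3/2)q_H)/5 and q_H = (200 - (3/2)q_I)/6.
Solving the pair: q_I = 1984/37, q_H = 19.9279.
Price P = 396 - (3/2)·73.5495 = 285.6757.
Ionix's profit: 285.6757·(1984/37) - 98·(1984/37) - (1984/37)² = 7188.1958.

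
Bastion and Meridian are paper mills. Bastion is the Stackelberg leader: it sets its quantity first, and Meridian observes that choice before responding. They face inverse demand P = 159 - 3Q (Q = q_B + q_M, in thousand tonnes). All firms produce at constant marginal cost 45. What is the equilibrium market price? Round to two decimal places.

73.50

The follower Meridian best-responds to any q_B: π_M = (159 - 3Q)q_M - 45q_M.
Follower FOC: 114 - 3q_B - 6q_M = 0, so q_M(q_B) = (114 - 3q_B)/6.
Bastion substitutes q_M(q_B) into its own profit: π_B = q_B(159 - 3q_B - (114 - 3q_B)/2) - 45q_B = (102 - (3/2)q_B)q_B - 45q_B.
Leader FOC: 57 - 3q_B = 0, so q_B = 19.
Then q_M = (114 - 3·19)/6 = 19/2.
Total output Q = 57/2, so price P = 159 - 3·(57/2) = 147/2.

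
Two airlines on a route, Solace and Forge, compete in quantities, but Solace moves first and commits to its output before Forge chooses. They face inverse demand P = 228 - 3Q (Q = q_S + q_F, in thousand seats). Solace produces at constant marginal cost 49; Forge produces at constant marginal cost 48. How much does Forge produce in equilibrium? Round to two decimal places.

15.17

The follower Forge best-responds to any q_S: π_F = (228 - 3Q)q_F - 48q_F.
Follower FOC: 180 - 3q_S - 6q_F = 0, so q_F(q_S) = (180 - 3q_S)/6.
The leader anticipates this reaction. Substituting into P = 228 - 3Q gives P = 138 - (3/2)q_S, so π_S = (138 - (3/2)q_S)q_S - 49q_S.
Leader FOC: 89 - 3q_S = 0, so q_S = 89/3.
Then q_F = (180 - 3·(89/3))/6 = 91/6.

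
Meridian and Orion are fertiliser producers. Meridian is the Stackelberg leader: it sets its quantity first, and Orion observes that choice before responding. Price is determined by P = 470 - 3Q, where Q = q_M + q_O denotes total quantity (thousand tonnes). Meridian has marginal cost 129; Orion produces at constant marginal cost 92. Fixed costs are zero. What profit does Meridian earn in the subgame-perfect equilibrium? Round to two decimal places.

Solve by backward induction. Given q_M, the follower Orion maximises π_O = (470 - 3q_M - 3q_O)q_O - 92q_O.
∂π_O/∂q_O = 378 - 3q_M - 6q_O = 0 gives the reaction function q_O = (378 - 3q_M)/6.
Meridian substitutes q_O(q_M) into its own profit: π_M = q_M(470 - 3q_M - (378 - 3q_M)/2) - 129q_M = (281 - (3/2)q_M)q_M - 129q_M.
Maximising: ∂π_M/∂q_M = 152 - 3q_M = 0, giving q_M = 152/3.
Then q_O = (378 - 3·(152/3))/6 = 113/3.
Price P = 470 - 3·(265/3) = 205.
Meridian's profit: (205 - 129)·(152/3) = 3850.6667.

3850.67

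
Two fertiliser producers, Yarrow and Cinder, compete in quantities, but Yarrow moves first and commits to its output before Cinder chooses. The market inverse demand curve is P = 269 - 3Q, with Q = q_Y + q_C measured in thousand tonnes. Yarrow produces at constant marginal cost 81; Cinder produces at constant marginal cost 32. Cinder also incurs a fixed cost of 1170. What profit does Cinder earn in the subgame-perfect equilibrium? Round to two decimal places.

1168.02

The follower Cinder best-responds to any q_Y: π_C = (269 - 3Q)q_C - 32q_C.
Setting the follower's marginal profit to zero, 237 - 3q_Y - 6q_C = 0, i.e. q_C = (237 - 3q_Y)/6.
Yarrow substitutes q_C(q_Y) into its own profit: π_Y = q_Y(269 - 3q_Y - (237 - 3q_Y)/2) - 81q_Y = (301/2 - (3/2)q_Y)q_Y - 81q_Y.
The leader's first-order condition 139/2 - 3q_Y = 0 yields q_Y = 139/6.
Then q_C = (237 - 3·(139/6))/6 = 335/12.
Price P = 269 - 3·(613/12) = 463/4.
Cinder's profit: (463/4 - 32)·(335/12) - 1170 = 1168.0208.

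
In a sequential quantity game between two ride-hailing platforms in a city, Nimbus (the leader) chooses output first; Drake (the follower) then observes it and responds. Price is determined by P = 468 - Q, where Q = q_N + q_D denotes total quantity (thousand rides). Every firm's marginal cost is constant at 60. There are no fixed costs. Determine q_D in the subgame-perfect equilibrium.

The follower Drake best-responds to any q_N: π_D = (468 - Q)q_D - 60q_D.
Setting the follower's marginal profit to zero, 408 - q_N - 2q_D = 0, i.e. q_D = (408 - q_N)/2.
The leader anticipates this reaction. Substituting into P = 468 - Q gives P = 264 - (1/2)q_N, so π_N = (264 - (1/2)q_N)q_N - 60q_N.
The leader's first-order condition 204 - q_N = 0 yields q_N = 204.
Then q_D = (408 - 204)/2 = 102.

102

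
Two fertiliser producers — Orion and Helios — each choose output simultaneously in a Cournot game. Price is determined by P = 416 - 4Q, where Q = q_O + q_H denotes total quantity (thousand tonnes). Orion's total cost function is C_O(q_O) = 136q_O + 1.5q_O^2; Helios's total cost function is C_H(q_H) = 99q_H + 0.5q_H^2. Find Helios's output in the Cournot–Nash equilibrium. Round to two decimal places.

28.52

Orion's profit: π_O = (416 - 4Q)q_O - (136q_O + (3/2)q_O²). Setting ∂π_O/∂q_O = 0: 280 - 11q_O - 4(q_H) = 0.
Helios's profit: π_H = (416 - 4Q)q_H - (99q_H + (1/2)q_H²). Setting ∂π_H/∂q_H = 0: 317 - 9q_H - 4(q_O) = 0.
So q_O = (280 - 4q_H)/11 and q_H = (317 - 4q_O)/9.
Solving the pair: q_O = 1252/83, q_H = 28.5181.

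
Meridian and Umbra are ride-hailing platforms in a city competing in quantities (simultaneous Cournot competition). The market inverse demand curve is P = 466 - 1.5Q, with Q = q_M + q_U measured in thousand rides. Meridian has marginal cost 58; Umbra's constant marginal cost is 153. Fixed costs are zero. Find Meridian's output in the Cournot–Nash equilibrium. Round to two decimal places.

111.78

Meridian's profit: π_M = (466 - 1.5Q)q_M - (58q_M). Setting ∂π_M/∂q_M = 0: 408 - 3q_M - (3/2)(q_U) = 0.
Umbra's profit: π_U = (466 - 1.5Q)q_U - (153q_U). Setting ∂π_U/∂q_U = 0: 313 - 3q_U - (3/2)(q_M) = 0.
So q_M = (408 - (3/2)q_U)/3 and q_U = (313 - (3/2)q_M)/3.
Solving the pair: q_M = 1006/9, q_U = 436/9.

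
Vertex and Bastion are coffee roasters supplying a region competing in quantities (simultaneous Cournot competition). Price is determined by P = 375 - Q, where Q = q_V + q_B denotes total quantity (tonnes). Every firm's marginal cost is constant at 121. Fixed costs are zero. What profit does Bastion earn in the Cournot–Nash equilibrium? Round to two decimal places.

7168.44

Each firm earns π_i = (375 - Q)q_i - 121q_i.
First-order condition (treating rivals' output as given): 254 - 2q_i - q_j = 0.
With identical firms every q_j equals q_i, so q_j = q_i and 254 = 3q_i, giving q_i = 254/3.
Price P = 375 - 508/3 = 617/3.
Bastion's profit: (617/3 - 121)·(254/3) = 7168.4444.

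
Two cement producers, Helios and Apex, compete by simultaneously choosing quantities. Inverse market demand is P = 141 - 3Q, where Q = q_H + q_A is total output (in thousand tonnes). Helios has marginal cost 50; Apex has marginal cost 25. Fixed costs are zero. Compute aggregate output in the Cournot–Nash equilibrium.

Helios's profit: π_H = (141 - 3Q)q_H - (50q_H). Setting ∂π_H/∂q_H = 0: 91 - 6q_H - 3(q_A) = 0.
Apex's profit: π_A = (141 - 3Q)q_A - (25q_A). Setting ∂π_A/∂q_A = 0: 116 - 6q_A - 3(q_H) = 0.
Best responses: q_H = (91 - 3q_A)/6, q_A = (116 - 3q_H)/6.
Substituting one into the other gives q_H = 22/3 and q_A = 47/3.
Total output Q = 22/3 + 47/3 = 23.

23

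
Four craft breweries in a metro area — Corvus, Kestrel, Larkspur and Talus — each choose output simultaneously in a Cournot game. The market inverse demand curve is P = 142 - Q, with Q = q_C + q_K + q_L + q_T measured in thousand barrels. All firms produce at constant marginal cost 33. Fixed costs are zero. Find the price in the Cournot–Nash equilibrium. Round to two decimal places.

A representative firm's profit is π_i = q_i(142 - Q) - 33q_i.
First-order condition (treating rivals' output as given): 109 - 2q_i - Σ_{j≠i} q_j = 0.
By symmetry each firm produces the same amount; substituting Σ_{j≠i} q_j = 3q_i yields q_i = 109/5.
Total output Q = 436/5, so price P = 142 - 436/5 = 274/5.

54.80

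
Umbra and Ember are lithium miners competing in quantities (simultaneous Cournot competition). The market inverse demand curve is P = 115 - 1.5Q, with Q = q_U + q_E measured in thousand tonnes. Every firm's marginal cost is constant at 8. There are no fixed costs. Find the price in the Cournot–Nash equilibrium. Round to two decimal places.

Each firm earns π_i = (115 - 1.5Q)q_i - 8q_i.
First-order condition (treating rivals' output as given): 107 - 3q_i - (3/2)q_j = 0.
By symmetry each firm produces the same amount; substituting q_j = q_i yields q_i = 107/(9/2) = 214/9.
Total output Q = 428/9, so price P = 115 - (3/2)·(428/9) = 131/3.

43.67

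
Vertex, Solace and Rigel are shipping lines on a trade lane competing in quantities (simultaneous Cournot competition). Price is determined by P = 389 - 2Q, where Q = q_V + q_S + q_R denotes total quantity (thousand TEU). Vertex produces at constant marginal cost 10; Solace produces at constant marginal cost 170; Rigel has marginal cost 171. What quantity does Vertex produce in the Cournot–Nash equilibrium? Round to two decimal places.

87.50

Vertex's profit: π_V = (389 - 2Q)q_V - (10q_V). Setting ∂π_V/∂q_V = 0: 379 - 4q_V - 2(q_S + q_R) = 0.
Solace's first-order condition: 219 - 4q_S - 2(q_V + q_R) = 0.
Rigel's first-order condition: 218 - 4q_R - 2(q_V + q_S) = 0.
Adding the 3 first-order conditions: 816 − 8Q = 0, so Q = 102.
Back-substituting: q_V = (379 − 204)/2 = 175/2, q_S = (219 − 204)/2 = 15/2, q_R = (218 − 204)/2 = 7.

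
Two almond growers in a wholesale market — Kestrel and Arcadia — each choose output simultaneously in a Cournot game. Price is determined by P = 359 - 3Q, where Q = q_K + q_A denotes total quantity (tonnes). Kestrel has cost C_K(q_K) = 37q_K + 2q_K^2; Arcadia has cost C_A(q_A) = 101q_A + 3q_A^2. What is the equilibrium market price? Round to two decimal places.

Kestrel's profit: π_K = (359 - 3Q)q_K - (37q_K + 2q_K²). Setting ∂π_K/∂q_K = 0: 322 - 10q_K - 3(q_A) = 0.
Arcadia's first-order condition: 258 - 12q_A - 3(q_K) = 0.
Rearranging gives the reaction functions q_K = (322 - 3q_A)/10 and q_A = (258 - 3q_K)/12.
Solving the pair: q_K = 1030/37, q_A = 538/37.
Total output Q = 1568/37, so price P = 359 - 3·(1568/37) = 231.8649.

231.86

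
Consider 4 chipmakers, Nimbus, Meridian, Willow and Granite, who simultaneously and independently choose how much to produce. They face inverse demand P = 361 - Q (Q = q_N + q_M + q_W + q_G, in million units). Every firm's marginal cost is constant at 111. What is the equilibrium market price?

161

Each firm earns π_i = (361 - Q)q_i - 111q_i.
Setting ∂π_i/∂q_i = 0 with rivals' quantities fixed: 250 - 2q_i - Σ_{j≠i} q_j = 0.
With identical firms every q_j equals q_i, so Σ_{j≠i} q_j = 3q_i and 250 = 5q_i, giving q_i = 50.
Total output Q = 200, so price P = 361 - 200 = 161.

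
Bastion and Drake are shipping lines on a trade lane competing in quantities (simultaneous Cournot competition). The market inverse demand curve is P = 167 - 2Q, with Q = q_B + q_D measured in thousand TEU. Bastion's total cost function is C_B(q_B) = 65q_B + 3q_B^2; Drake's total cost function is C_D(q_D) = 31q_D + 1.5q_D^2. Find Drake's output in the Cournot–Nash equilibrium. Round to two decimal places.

Bastion's profit: π_B = (167 - 2Q)q_B - (65q_B + 3q_B²). Setting ∂π_B/∂q_B = 0: 102 - 10q_B - 2(q_D) = 0.
Drake's profit: π_D = (167 - 2Q)q_D - (31q_D + (3/2)q_D²). Setting ∂π_D/∂q_D = 0: 136 - 7q_D - 2(q_B) = 0.
Rearranging gives the reaction functions q_B = (102 - 2q_D)/10 and q_D = (136 - 2q_B)/7.
Substituting one into the other gives q_B = 221/33 and q_D = 578/33.

17.52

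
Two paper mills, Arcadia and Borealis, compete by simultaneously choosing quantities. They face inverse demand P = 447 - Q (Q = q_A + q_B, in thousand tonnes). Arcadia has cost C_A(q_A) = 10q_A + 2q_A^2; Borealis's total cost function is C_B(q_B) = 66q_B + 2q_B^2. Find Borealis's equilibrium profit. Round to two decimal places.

Arcadia's profit: π_A = (447 - Q)q_A - (10q_A + 2q_A²). Setting ∂π_A/∂q_A = 0: 437 - 6q_A - (q_B) = 0.
Borealis's first-order condition: 381 - 6q_B - (q_A) = 0.
Rearranging gives the reaction functions q_A = (437 - q_B)/6 and q_B = (381 - q_A)/6.
Substituting one into the other gives q_A = 64.0286 and q_B = 1849/35.
Price P = 447 - 818/7 = 330.1429.
Borealis's profit: 330.1429·(1849/35) - 66·(1849/35) - 2(1849/35)² = 8372.5739.

8372.57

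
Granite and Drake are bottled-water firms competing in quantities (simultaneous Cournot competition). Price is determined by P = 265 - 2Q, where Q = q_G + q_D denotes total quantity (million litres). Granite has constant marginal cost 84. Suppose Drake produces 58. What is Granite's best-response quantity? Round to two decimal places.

16.25

With the rival's output fixed at 58, Granite's profit is π_G = (265 - 2·58 - 2q_G)q_G - (84q_G) = (149 - 2q_G)q_G - (84q_G).
∂π_G/∂q_G = 65 - 4q_G = 0, so q_G = 65/4.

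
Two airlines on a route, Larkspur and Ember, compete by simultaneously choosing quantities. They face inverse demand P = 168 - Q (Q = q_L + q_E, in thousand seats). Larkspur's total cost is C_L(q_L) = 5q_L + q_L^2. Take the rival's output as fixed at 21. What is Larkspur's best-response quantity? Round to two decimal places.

With the rival's output fixed at 21, Larkspur's profit is π_L = (168 - 21 - q_L)q_L - (5q_L + q_L²) = (147 - q_L)q_L - (5q_L + q_L²).
∂π_L/∂q_L = 142 - 4q_L = 0, so q_L = 71/2.

35.50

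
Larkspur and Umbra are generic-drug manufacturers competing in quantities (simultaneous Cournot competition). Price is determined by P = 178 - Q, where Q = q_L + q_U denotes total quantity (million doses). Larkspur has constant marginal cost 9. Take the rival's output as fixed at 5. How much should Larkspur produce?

With the rival's output fixed at 5, Larkspur's profit is π_L = (178 - 5 - q_L)q_L - (9q_L) = (173 - q_L)q_L - (9q_L).
∂π_L/∂q_L = 164 - 2q_L = 0, so q_L = 82.

82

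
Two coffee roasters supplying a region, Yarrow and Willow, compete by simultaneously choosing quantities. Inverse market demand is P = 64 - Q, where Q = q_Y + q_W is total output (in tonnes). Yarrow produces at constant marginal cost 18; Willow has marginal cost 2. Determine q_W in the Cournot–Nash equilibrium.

Yarrow's profit: π_Y = (64 - Q)q_Y - (18q_Y). Setting ∂π_Y/∂q_Y = 0: 46 - 2q_Y - (q_W) = 0.
Willow's profit: π_W = (64 - Q)q_W - (2q_W). Setting ∂π_W/∂q_W = 0: 62 - 2q_W - (q_Y) = 0.
Best responses: q_Y = (46 - q_W)/2, q_W = (62 - q_Y)/2.
Substituting one into the other gives q_Y = 10 and q_W = 26.

26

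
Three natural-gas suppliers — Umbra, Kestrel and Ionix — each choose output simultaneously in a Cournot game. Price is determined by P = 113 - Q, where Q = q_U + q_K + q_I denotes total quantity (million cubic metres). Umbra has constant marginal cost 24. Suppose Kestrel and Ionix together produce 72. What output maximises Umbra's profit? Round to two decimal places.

8.50

With rivals' combined output fixed at 72, Umbra's profit is π_U = (113 - 72 - q_U)q_U - (24q_U) = (41 - q_U)q_U - (24q_U).
∂π_U/∂q_U = 17 - 2q_U = 0, so q_U = 17/2.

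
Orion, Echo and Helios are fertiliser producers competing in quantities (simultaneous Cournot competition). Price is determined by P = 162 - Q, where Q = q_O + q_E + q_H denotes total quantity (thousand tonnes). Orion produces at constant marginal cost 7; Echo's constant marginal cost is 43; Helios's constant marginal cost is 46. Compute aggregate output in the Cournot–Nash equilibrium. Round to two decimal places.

97.50

Orion's profit: π_O = (162 - Q)q_O - (7q_O). Setting ∂π_O/∂q_O = 0: 155 - 2q_O - (q_E + q_H) = 0.
Echo's first-order condition: 119 - 2q_E - (q_O + q_H) = 0.
Helios's profit: π_H = (162 - Q)q_H - (46q_H). Setting ∂π_H/∂q_H = 0: 116 - 2q_H - (q_O + q_E) = 0.
Summing all 3 equations gives 390 − 4Q = 0, hence Q = 195/2.
Back-substituting: q_O = (155 − 195/2) = 115/2, q_E = (119 − 195/2) = 43/2, q_H = (116 − 195/2) = 37/2.
Total output Q = 115/2 + 43/2 + 37/2 = 195/2.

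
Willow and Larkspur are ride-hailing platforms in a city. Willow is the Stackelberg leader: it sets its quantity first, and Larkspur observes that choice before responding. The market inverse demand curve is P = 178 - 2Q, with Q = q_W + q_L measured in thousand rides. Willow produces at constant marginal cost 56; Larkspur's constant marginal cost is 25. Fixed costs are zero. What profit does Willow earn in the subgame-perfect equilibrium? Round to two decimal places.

Solve by backward induction. Given q_W, the follower Larkspur maximises π_L = (178 - 2q_W - 2q_L)q_L - 25q_L.
Follower FOC: 153 - 2q_W - 4q_L = 0, so q_L(q_W) = (153 - 2q_W)/4.
Willow substitutes q_L(q_W) into its own profit: π_W = q_W(178 - 2q_W - (153 - 2q_W)/2) - 56q_W = (203/2 - q_W)q_W - 56q_W.
Maximising: ∂π_W/∂q_W = 91/2 - 2q_W = 0, giving q_W = 91/4.
Then q_L = (153 - 2·(91/4))/4 = 215/8.
Price P = 178 - 2·(397/8) = 315/4.
Willow's profit: (315/4 - 56)·(91/4) = 517.5625.

517.56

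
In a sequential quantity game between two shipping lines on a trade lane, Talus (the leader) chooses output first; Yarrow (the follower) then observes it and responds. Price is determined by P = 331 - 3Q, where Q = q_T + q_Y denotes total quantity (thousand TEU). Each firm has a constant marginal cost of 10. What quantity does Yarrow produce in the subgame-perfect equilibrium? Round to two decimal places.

Solve by backward induction. Given q_T, the follower Yarrow maximises π_Y = (331 - 3q_T - 3q_Y)q_Y - 10q_Y.
∂π_Y/∂q_Y = 321 - 3q_T - 6q_Y = 0 gives the reaction function q_Y = (321 - 3q_T)/6.
The leader anticipates this reaction. Substituting into P = 331 - 3Q gives P = 341/2 - (3/2)q_T, so π_T = (341/2 - (3/2)q_T)q_T - 10q_T.
The leader's first-order condition 321/2 - 3q_T = 0 yields q_T = 107/2.
Then q_Y = (321 - 3·(107/2))/6 = 107/4.

26.75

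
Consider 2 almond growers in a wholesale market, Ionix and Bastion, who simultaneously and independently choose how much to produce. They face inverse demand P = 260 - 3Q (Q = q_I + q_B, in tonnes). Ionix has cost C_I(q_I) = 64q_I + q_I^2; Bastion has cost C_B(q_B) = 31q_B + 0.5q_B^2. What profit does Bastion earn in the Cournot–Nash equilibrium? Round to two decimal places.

Ionix's profit: π_I = (260 - 3Q)q_I - (64q_I + q_I²). Setting ∂π_I/∂q_I = 0: 196 - 8q_I - 3(q_B) = 0.
Bastion's profit: π_B = (260 - 3Q)q_B - (31q_B + (1/2)q_B²). Setting ∂π_B/∂q_B = 0: 229 - 7q_B - 3(q_I) = 0.
Best responses: q_I = (196 - 3q_B)/8, q_B = (229 - 3q_I)/7.
Solving the pair: q_I = 685/47, q_B = 1244/47.
Price P = 260 - 3·(1929/47) = 136.8723.
Bastion's profit: 136.8723·(1244/47) - 31·(1244/47) - (1/2)(1244/47)² = 2451.9584.

2451.96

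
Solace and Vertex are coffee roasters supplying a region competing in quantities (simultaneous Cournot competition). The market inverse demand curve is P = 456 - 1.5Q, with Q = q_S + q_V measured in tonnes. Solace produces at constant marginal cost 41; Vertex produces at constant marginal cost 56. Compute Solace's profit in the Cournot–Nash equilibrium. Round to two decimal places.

Solace's profit: π_S = (456 - 1.5Q)q_S - (41q_S). Setting ∂π_S/∂q_S = 0: 415 - 3q_S - (3/2)(q_V) = 0.
Vertex's first-order condition: 400 - 3q_V - (3/2)(q_S) = 0.
So q_S = (415 - (3/2)q_V)/3 and q_V = (400 - (3/2)q_S)/3.
Substituting one into the other gives q_S = 860/9 and q_V = 770/9.
Price P = 456 - (3/2)·(1630/9) = 553/3.
Solace's profit: (553/3 - 41)·(860/9) = 13696.2963.

13696.30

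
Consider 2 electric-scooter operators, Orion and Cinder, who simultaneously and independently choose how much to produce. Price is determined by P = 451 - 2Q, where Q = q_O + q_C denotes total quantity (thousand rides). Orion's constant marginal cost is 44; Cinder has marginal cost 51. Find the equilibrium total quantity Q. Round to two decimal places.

134.50

Orion's profit: π_O = (451 - 2Q)q_O - (44q_O). Setting ∂π_O/∂q_O = 0: 407 - 4q_O - 2(q_C) = 0.
Cinder's profit: π_C = (451 - 2Q)q_C - (51q_C). Setting ∂π_C/∂q_C = 0: 400 - 4q_C - 2(q_O) = 0.
Best responses: q_O = (407 - 2q_C)/4, q_C = (400 - 2q_O)/4.
Substituting one into the other gives q_O = 69 and q_C = 131/2.
Total output Q = 69 + 131/2 = 269/2.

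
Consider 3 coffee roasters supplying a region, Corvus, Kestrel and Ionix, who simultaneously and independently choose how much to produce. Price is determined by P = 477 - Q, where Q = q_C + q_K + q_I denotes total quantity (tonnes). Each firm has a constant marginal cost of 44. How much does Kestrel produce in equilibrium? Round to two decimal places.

108.25

A representative firm's profit is π_i = q_i(477 - Q) - 44q_i.
Setting ∂π_i/∂q_i = 0 with rivals' quantities fixed: 433 - 2q_i - Σ_{j≠i} q_j = 0.
By symmetry each firm produces the same amount; substituting Σ_{j≠i} q_j = 2q_i yields q_i = 433/4.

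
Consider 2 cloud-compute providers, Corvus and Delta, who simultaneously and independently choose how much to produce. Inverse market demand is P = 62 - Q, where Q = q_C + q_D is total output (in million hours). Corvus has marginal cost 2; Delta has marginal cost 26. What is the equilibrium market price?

Corvus's profit: π_C = (62 - Q)q_C - (2q_C). Setting ∂π_C/∂q_C = 0: 60 - 2q_C - (q_D) = 0.
Delta's profit: π_D = (62 - Q)q_D - (26q_D). Setting ∂π_D/∂q_D = 0: 36 - 2q_D - (q_C) = 0.
Rearranging gives the reaction functions q_C = (60 - q_D)/2 and q_D = (36 - q_C)/2.
Solving the pair: q_C = 28, q_D = 4.
Total output Q = 32, so price P = 62 - 32 = 30.

30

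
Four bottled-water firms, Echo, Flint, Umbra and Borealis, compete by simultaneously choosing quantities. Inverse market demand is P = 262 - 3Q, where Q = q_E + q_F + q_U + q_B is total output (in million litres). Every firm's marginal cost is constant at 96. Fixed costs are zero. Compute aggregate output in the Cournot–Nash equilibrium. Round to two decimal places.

44.27

A representative firm's profit is π_i = q_i(262 - 3Q) - 96q_i.
Setting ∂π_i/∂q_i = 0 with rivals' quantities fixed: 166 - 6q_i - 3·Σ_{j≠i} q_j = 0.
By symmetry each firm produces the same amount; substituting Σ_{j≠i} q_j = 3q_i yields q_i = 166/15.
Total output Q = 166/15 + 166/15 + 166/15 + 166/15 = 664/15.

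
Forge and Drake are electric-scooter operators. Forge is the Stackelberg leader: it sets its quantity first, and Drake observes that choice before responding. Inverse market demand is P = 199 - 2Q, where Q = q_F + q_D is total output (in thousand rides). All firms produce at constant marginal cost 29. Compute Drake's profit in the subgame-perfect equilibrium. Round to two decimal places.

903.13

Solve by backward induction. Given q_F, the follower Drake maximises π_D = (199 - 2q_F - 2q_D)q_D - 29q_D.
Follower FOC: 170 - 2q_F - 4q_D = 0, so q_D(q_F) = (170 - 2q_F)/4.
The leader anticipates this reaction. Substituting into P = 199 - 2Q gives P = 114 - q_F, so π_F = (114 - q_F)q_F - 29q_F.
Leader FOC: 85 - 2q_F = 0, so q_F = 85/2.
Then q_D = (170 - 2·(85/2))/4 = 85/4.
Price P = 199 - 2·(255/4) = 143/2.
Drake's profit: (143/2 - 29)·(85/4) = 903.1250.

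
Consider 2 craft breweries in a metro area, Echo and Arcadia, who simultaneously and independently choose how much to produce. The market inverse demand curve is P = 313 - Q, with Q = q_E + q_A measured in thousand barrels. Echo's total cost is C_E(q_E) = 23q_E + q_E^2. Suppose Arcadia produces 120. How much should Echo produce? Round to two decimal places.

With the rival's output fixed at 120, Echo's profit is π_E = (313 - 120 - q_E)q_E - (23q_E + q_E²) = (193 - q_E)q_E - (23q_E + q_E²).
∂π_E/∂q_E = 170 - 4q_E = 0, so q_E = 85/2.

42.50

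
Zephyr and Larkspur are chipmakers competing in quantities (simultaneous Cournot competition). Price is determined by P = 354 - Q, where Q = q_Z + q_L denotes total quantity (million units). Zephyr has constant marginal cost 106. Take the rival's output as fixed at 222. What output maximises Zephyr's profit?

With the rival's output fixed at 222, Zephyr's profit is π_Z = (354 - 222 - q_Z)q_Z - (106q_Z) = (132 - q_Z)q_Z - (106q_Z).
∂π_Z/∂q_Z = 26 - 2q_Z = 0, so q_Z = 13.

13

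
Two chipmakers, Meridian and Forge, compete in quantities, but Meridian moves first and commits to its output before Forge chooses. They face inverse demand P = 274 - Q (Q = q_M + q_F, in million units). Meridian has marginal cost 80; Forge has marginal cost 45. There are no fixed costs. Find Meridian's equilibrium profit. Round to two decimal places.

Solve by backward induction. Given q_M, the follower Forge maximises π_F = (274 - q_M - q_F)q_F - 45q_F.
Follower FOC: 229 - q_M - 2q_F = 0, so q_F(q_M) = (229 - q_M)/2.
The leader anticipates this reaction. Substituting into P = 274 - Q gives P = 319/2 - (1/2)q_M, so π_M = (319/2 - (1/2)q_M)q_M - 80q_M.
The leader's first-order condition 159/2 - q_M = 0 yields q_M = 159/2.
Then q_F = (229 - 159/2)/2 = 299/4.
Price P = 274 - 617/4 = 479/4.
Meridian's profit: (479/4 - 80)·(159/2) = 3160.1250.

3160.13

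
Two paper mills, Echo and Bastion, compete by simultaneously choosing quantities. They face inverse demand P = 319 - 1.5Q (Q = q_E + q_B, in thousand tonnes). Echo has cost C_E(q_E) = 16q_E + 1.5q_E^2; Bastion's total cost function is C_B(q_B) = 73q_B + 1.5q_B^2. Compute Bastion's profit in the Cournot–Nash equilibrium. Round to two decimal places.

2748.21

Echo's profit: π_E = (319 - 1.5Q)q_E - (16q_E + (3/2)q_E²). Setting ∂π_E/∂q_E = 0: 303 - 6q_E - (3/2)(q_B) = 0.
Bastion's first-order condition: 246 - 6q_B - (3/2)(q_E) = 0.
So q_E = (303 - (3/2)q_B)/6 and q_B = (246 - (3/2)q_E)/6.
Solving the pair: q_E = 644/15, q_B = 454/15.
Price P = 319 - (3/2)·(366/5) = 1046/5.
Bastion's profit: (1046/5)·(454/15) - 73·(454/15) - (3/2)(454/15)² = 2748.2133.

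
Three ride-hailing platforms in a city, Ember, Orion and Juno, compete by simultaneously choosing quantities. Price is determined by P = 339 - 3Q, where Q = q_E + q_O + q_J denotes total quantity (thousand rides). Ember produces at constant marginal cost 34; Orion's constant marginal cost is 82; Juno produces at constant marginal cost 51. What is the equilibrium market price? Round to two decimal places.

126.50

Ember's profit: π_E = (339 - 3Q)q_E - (34q_E). Setting ∂π_E/∂q_E = 0: 305 - 6q_E - 3(q_O + q_J) = 0.
Orion's profit: π_O = (339 - 3Q)q_O - (82q_O). Setting ∂π_O/∂q_O = 0: 257 - 6q_O - 3(q_E + q_J) = 0.
Juno's first-order condition: 288 - 6q_J - 3(q_E + q_O) = 0.
Summing all 3 equations gives 850 − 12Q = 0, hence Q = 425/6.
Back-substituting: q_E = (305 − 425/2)/3 = 185/6, q_O = (257 − 425/2)/3 = 89/6, q_J = (288 − 425/2)/3 = 151/6.
Total output Q = 425/6, so price P = 339 - 3·(425/6) = 253/2.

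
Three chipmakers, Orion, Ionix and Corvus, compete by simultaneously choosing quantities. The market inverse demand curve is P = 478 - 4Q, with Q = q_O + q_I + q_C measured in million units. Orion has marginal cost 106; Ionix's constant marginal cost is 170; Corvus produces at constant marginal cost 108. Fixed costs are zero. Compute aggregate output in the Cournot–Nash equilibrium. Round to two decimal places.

65.63

Orion's profit: π_O = (478 - 4Q)q_O - (106q_O). Setting ∂π_O/∂q_O = 0: 372 - 8q_O - 4(q_I + q_C) = 0.
Ionix's first-order condition: 308 - 8q_I - 4(q_O + q_C) = 0.
Corvus's first-order condition: 370 - 8q_C - 4(q_O + q_I) = 0.
Adding the 3 conditions: 1050 − 8Q − 8Q = 0, i.e. Q = 525/8.
Back-substituting: q_O = (372 − 525/2)/4 = 219/8, q_I = (308 − 525/2)/4 = 91/8, q_C = (370 − 525/2)/4 = 215/8.
Total output Q = 219/8 + 91/8 + 215/8 = 525/8.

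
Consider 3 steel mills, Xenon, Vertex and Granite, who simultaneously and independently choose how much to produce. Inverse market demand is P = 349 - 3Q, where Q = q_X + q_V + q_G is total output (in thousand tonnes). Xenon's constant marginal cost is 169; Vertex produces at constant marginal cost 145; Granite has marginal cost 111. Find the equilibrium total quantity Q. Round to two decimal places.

Xenon's profit: π_X = (349 - 3Q)q_X - (169q_X). Setting ∂π_X/∂q_X = 0: 180 - 6q_X - 3(q_V + q_G) = 0.
Vertex's first-order condition: 204 - 6q_V - 3(q_X + q_G) = 0.
Granite's first-order condition: 238 - 6q_G - 3(q_X + q_V) = 0.
Summing all 3 equations gives 622 − 12Q = 0, hence Q = 311/6.
Back-substituting: q_X = (180 − 311/2)/3 = 49/6, q_V = (204 − 311/2)/3 = 97/6, q_G = (238 − 311/2)/3 = 55/2.
Total output Q = 49/6 + 97/6 + 55/2 = 311/6.

51.83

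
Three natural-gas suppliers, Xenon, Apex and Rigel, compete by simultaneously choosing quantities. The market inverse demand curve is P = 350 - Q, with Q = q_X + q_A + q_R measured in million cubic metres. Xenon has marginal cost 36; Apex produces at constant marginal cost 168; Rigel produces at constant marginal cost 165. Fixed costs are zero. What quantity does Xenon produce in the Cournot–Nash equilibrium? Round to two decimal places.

Xenon's profit: π_X = (350 - Q)q_X - (36q_X). Setting ∂π_X/∂q_X = 0: 314 - 2q_X - (q_A + q_R) = 0.
Apex's first-order condition: 182 - 2q_A - (q_X + q_R) = 0.
Rigel's profit: π_R = (350 - Q)q_R - (165q_R). Setting ∂π_R/∂q_R = 0: 185 - 2q_R - (q_X + q_A) = 0.
Summing all 3 equations gives 681 − 4Q = 0, hence Q = 681/4.
Back-substituting: q_X = (314 − 681/4) = 575/4, q_A = (182 − 681/4) = 47/4, q_R = (185 − 681/4) = 59/4.

143.75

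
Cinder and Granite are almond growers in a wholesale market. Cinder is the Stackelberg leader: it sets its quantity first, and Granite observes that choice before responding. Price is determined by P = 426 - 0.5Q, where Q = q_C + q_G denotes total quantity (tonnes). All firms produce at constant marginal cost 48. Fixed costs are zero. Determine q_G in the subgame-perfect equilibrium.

189

Solve by backward induction. Given q_C, the follower Granite maximises π_G = (426 - (1/2)q_C - (1/2)q_G)q_G - 48q_G.
Setting the follower's marginal profit to zero, 378 - (1/2)q_C - q_G = 0, i.e. q_G = (378 - (1/2)q_C).
The leader anticipates this reaction. Substituting into P = 426 - 0.5Q gives P = 237 - (1/4)q_C, so π_C = (237 - (1/4)q_C)q_C - 48q_C.
Maximising: ∂π_C/∂q_C = 189 - (1/2)q_C = 0, giving q_C = 378.
Then q_G = (378 - (1/2)·378) = 189.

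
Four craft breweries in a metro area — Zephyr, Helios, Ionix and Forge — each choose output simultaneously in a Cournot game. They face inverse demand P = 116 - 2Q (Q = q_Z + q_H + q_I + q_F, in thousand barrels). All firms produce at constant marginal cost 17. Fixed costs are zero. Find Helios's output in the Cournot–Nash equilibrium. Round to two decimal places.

A representative firm's profit is π_i = q_i(116 - 2Q) - 17q_i.
First-order condition (treating rivals' output as given): 99 - 4q_i - 2·Σ_{j≠i} q_j = 0.
With identical firms every q_j equals q_i, so Σ_{j≠i} q_j = 3q_i and 99 = 10q_i, giving q_i = 99/10.

9.90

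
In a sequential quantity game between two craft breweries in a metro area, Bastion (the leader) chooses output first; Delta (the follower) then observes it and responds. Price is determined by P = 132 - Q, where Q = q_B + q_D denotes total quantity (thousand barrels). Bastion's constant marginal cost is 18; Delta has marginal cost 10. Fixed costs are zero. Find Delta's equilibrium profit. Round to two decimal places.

1190.25

The follower Delta best-responds to any q_B: π_D = (132 - Q)q_D - 10q_D.
Setting the follower's marginal profit to zero, 122 - q_B - 2q_D = 0, i.e. q_D = (122 - q_B)/2.
The leader anticipates this reaction. Substituting into P = 132 - Q gives P = 71 - (1/2)q_B, so π_B = (71 - (1/2)q_B)q_B - 18q_B.
The leader's first-order condition 53 - q_B = 0 yields q_B = 53.
Then q_D = (122 - 53)/2 = 69/2.
Price P = 132 - 175/2 = 89/2.
Delta's profit: (89/2 - 10)·(69/2) = 1190.2500.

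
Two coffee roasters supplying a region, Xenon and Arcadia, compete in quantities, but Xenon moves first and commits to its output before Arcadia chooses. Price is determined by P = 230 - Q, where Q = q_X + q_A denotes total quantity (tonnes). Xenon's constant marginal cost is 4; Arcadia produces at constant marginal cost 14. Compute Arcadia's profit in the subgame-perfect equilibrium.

Solve by backward induction. Given q_X, the follower Arcadia maximises π_A = (230 - q_X - q_A)q_A - 14q_A.
Setting the follower's marginal profit to zero, 216 - q_X - 2q_A = 0, i.e. q_A = (216 - q_X)/2.
Xenon substitutes q_A(q_X) into its own profit: π_X = q_X(230 - q_X - (216 - q_X)/2) - 4q_X = (122 - (1/2)q_X)q_X - 4q_X.
The leader's first-order condition 118 - q_X = 0 yields q_X = 118.
Then q_A = (216 - 118)/2 = 49.
Price P = 230 - 167 = 63.
Arcadia's profit: (63 - 14)·49 = 2401.

2401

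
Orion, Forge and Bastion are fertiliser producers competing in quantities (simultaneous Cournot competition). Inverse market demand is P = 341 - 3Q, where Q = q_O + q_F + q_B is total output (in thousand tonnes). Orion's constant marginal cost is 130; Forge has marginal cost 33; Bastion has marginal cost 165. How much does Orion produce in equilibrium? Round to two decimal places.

12.42

Orion's profit: π_O = (341 - 3Q)q_O - (130q_O). Setting ∂π_O/∂q_O = 0: 211 - 6q_O - 3(q_F + q_B) = 0.
Forge's first-order condition: 308 - 6q_F - 3(q_O + q_B) = 0.
Bastion's first-order condition: 176 - 6q_B - 3(q_O + q_F) = 0.
Adding the 3 first-order conditions: 695 − 12Q = 0, so Q = 695/12.
Back-substituting: q_O = (211 − 695/4)/3 = 149/12, q_F = (308 − 695/4)/3 = 179/4, q_B = (176 − 695/4)/3 = 3/4.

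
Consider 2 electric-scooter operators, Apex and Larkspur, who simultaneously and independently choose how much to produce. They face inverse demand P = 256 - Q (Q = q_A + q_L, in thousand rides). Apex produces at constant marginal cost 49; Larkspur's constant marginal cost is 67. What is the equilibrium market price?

124

Apex's profit: π_A = (256 - Q)q_A - (49q_A). Setting ∂π_A/∂q_A = 0: 207 - 2q_A - (q_L) = 0.
Larkspur's profit: π_L = (256 - Q)q_L - (67q_L). Setting ∂π_L/∂q_L = 0: 189 - 2q_L - (q_A) = 0.
Rearranging gives the reaction functions q_A = (207 - q_L)/2 and q_L = (189 - q_A)/2.
Solving the pair: q_A = 75, q_L = 57.
Total output Q = 132, so price P = 256 - 132 = 124.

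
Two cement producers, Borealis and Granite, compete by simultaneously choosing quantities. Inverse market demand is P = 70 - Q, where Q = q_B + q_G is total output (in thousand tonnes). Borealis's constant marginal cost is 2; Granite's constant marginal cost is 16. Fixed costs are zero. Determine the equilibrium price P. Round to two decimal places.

29.33

Borealis's profit: π_B = (70 - Q)q_B - (2q_B). Setting ∂π_B/∂q_B = 0: 68 - 2q_B - (q_G) = 0.
Granite's first-order condition: 54 - 2q_G - (q_B) = 0.
So q_B = (68 - q_G)/2 and q_G = (54 - q_B)/2.
Solving the pair: q_B = 82/3, q_G = 40/3.
Total output Q = 122/3, so price P = 70 - 122/3 = 88/3.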